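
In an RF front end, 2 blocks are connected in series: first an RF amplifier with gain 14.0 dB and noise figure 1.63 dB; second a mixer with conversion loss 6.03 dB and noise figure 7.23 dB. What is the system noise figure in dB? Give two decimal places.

2.11 dB

Convert to linear (a loss of L dB is a gain of −L dB): F_i = 10^(NF_i/10), G_i = 10^(G_i,dB/10)
  Stage 1: F_1 = 10^(1.63/10) = 1.455, G_1 = 10^(14.0/10) = 25.12
  Stage 2: F_2 = 10^(7.23/10) = 5.284, G_2 = 10^(−6.03/10) = 0.2495
Friis cascade:
  F = 1.455 + (5.284 − 1)/25.12 = 1.626
NF = 10 log₁₀(1.626) = 2.11 dB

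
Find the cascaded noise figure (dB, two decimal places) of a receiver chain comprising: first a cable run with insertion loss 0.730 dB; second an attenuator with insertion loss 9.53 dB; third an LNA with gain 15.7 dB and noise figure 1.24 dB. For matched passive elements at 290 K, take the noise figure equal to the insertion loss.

Convert to linear (a loss of L dB is a gain of −L dB): F_i = 10^(NF_i/10), G_i = 10^(G_i,dB/10)
  Stage 1: F_1 = 10^(0.730/10) = 1.183, G_1 = 10^(−0.730/10) = 0.8453
  Stage 2: F_2 = 10^(9.53/10) = 8.974, G_2 = 10^(−9.53/10) = 0.1114
  Stage 3: F_3 = 10^(1.24/10) = 1.330, G_3 = 10^(15.7/10) = 37.15
Friis cascade:
  F = 1.183 + (8.974 − 1)/0.8453 + (1.330 − 1)/0.09419 = 14.13
NF = 10 log₁₀(14.13) = 11.50 dB

11.50 dB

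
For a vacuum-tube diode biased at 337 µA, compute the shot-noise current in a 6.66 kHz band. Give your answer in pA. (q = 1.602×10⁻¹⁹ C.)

848 pA

I_n = √(2qI·B)
2qI·B = 2 × 1.602×10⁻¹⁹ × 3.37×10⁻⁴ × 6.66×10³ = 7.19×10⁻¹⁹ A²
I_n = √(7.19×10⁻¹⁹) = 8.48×10⁻¹⁰ A = 848 pA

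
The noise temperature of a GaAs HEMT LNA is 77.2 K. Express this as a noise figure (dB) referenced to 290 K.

F = 1 + T_e/T₀ = 1 + 77.2/290 = 1.26621
NF = 10 log₁₀(1.26621) = 1.03 dB

1.03 dB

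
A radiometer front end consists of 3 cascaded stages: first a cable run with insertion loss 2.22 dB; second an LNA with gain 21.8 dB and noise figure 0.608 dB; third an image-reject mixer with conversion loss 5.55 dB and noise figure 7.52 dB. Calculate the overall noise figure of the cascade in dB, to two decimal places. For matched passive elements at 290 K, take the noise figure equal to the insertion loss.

2.94 dB

Convert to linear (a loss of L dB is a gain of −L dB): F_i = 10^(NF_i/10), G_i = 10^(G_i,dB/10)
  Stage 1: F_1 = 10^(2.22/10) = 1.667, G_1 = 10^(−2.22/10) = 0.5998
  Stage 2: F_2 = 10^(0.608/10) = 1.150, G_2 = 10^(21.8/10) = 151.4
  Stage 3: F_3 = 10^(7.52/10) = 5.649, G_3 = 10^(−5.55/10) = 0.2786
Friis cascade:
  F = 1.667 + (1.150 − 1)/0.5998 + (5.649 − 1)/90.78 = 1.969
NF = 10 log₁₀(1.969) = 2.94 dB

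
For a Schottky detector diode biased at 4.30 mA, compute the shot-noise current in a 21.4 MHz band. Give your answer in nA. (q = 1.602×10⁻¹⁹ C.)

172 nA

I_n = √(2qI·B)
2qI·B = 2 × 1.602×10⁻¹⁹ × 4.30×10⁻³ × 2.14×10⁷ = 2.95×10⁻¹⁴ A²
I_n = √(2.95×10⁻¹⁴) = 1.72×10⁻⁷ A = 172 nA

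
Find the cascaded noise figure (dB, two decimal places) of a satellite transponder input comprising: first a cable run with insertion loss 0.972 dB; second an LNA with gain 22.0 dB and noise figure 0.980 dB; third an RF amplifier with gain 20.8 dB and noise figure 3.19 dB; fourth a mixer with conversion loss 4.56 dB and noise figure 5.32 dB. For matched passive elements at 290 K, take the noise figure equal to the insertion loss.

Convert to linear (a loss of L dB is a gain of −L dB): F_i = 10^(NF_i/10), G_i = 10^(G_i,dB/10)
  Stage 1: F_1 = 10^(0.972/10) = 1.251, G_1 = 10^(−0.972/10) = 0.7995
  Stage 2: F_2 = 10^(0.980/10) = 1.253, G_2 = 10^(22.0/10) = 158.5
  Stage 3: F_3 = 10^(3.19/10) = 2.084, G_3 = 10^(20.8/10) = 120.2
  Stage 4: F_4 = 10^(5.32/10) = 3.404, G_4 = 10^(−4.56/10) = 0.3499
Friis cascade:
  F = 1.251 + (1.253 − 1)/0.7995 + (2.084 − 1)/126.7 + (3.404 − 1)/1.523×10⁴ = 1.576
NF = 10 log₁₀(1.576) = 1.98 dB

1.98 dB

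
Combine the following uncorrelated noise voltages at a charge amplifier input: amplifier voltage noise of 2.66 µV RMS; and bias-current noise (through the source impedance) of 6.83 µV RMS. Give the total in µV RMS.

Uncorrelated sources add in power (mean-square): V_tot = √(ΣV_i²)
V_tot = √[(2.66×10⁻⁶)² + (6.83×10⁻⁶)²] = 7.33×10⁻⁶ V = 7.33 µV

7.33 µV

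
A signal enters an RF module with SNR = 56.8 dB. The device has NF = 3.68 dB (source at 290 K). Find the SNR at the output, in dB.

53.12 dB

By definition F = SNR_in/SNR_out, so in dB: SNR_out = SNR_in − NF
SNR_out = 56.8 − 3.68 = 53.12 dB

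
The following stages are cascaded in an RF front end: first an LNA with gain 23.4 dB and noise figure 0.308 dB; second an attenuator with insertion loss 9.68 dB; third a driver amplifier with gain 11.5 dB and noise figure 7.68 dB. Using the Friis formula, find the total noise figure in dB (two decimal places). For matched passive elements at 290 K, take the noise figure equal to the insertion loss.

Convert to linear (a loss of L dB is a gain of −L dB): F_i = 10^(NF_i/10), G_i = 10^(G_i,dB/10)
  Stage 1: F_1 = 10^(0.308/10) = 1.073, G_1 = 10^(23.4/10) = 218.8
  Stage 2: F_2 = 10^(9.68/10) = 9.290, G_2 = 10^(−9.68/10) = 0.1076
  Stage 3: F_3 = 10^(7.68/10) = 5.861, G_3 = 10^(11.5/10) = 14.13
Friis cascade:
  F = 1.073 + (9.290 − 1)/218.8 + (5.861 − 1)/23.55 = 1.318
NF = 10 log₁₀(1.318) = 1.20 dB

1.20 dB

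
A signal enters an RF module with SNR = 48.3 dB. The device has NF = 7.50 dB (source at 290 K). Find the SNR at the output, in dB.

By definition F = SNR_in/SNR_out, so in dB: SNR_out = SNR_in − NF
SNR_out = 48.3 − 7.50 = 40.80 dB

40.80 dB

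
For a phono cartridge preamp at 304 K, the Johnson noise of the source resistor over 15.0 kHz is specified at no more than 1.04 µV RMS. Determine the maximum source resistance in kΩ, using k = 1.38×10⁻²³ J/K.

4.30 kΩ

Johnson–Nyquist: V_n = √(4kTRB) ⇒ R = V_n² / (4kTB)
4kTB = 4 × 1.38×10⁻²³ × 304 × 1.50×10⁴ = 2.52×10⁻¹⁶
R = (1.04×10⁻⁶)² / 2.52×10⁻¹⁶ = 4.30×10³ Ω = 4.30 kΩ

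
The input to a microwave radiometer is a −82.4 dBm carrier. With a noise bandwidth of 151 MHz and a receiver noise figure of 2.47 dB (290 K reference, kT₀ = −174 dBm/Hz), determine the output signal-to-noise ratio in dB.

Noise floor: N = −174 + 10 log₁₀(B) + NF
10 log₁₀(1.51×10⁸) = 81.79 dB
N = −174 + 81.79 + 2.47 = −89.74 dBm
SNR = P_sig − N = −82.4 − (−89.74) = 7.34 dB → 7.3 dB

7.3 dB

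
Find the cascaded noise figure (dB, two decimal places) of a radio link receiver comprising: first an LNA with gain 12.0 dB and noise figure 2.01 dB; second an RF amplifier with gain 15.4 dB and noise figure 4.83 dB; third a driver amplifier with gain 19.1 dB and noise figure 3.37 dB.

Convert to linear (a loss of L dB is a gain of −L dB): F_i = 10^(NF_i/10), G_i = 10^(G_i,dB/10)
  Stage 1: F_1 = 10^(2.01/10) = 1.589, G_1 = 10^(12.0/10) = 15.85
  Stage 2: F_2 = 10^(4.83/10) = 3.041, G_2 = 10^(15.4/10) = 34.67
  Stage 3: F_3 = 10^(3.37/10) = 2.173, G_3 = 10^(19.1/10) = 81.28
Friis cascade:
  F = 1.589 + (3.041 − 1)/15.85 + (2.173 − 1)/549.5 = 1.719
NF = 10 log₁₀(1.719) = 2.35 dB

2.35 dB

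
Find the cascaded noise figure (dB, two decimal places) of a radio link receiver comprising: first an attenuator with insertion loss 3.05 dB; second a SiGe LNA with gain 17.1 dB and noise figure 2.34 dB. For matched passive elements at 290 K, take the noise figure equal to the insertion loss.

Convert to linear (a loss of L dB is a gain of −L dB): F_i = 10^(NF_i/10), G_i = 10^(G_i,dB/10)
  Stage 1: F_1 = 10^(3.05/10) = 2.018, G_1 = 10^(−3.05/10) = 0.4955
  Stage 2: F_2 = 10^(2.34/10) = 1.714, G_2 = 10^(17.1/10) = 51.29
Friis cascade:
  F = 2.018 + (1.714 − 1)/0.4955 = 3.459
NF = 10 log₁₀(3.459) = 5.39 dB

5.39 dB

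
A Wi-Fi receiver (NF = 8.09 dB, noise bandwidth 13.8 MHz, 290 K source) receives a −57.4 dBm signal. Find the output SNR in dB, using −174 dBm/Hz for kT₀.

37.1 dB

Noise floor: N = −174 + 10 log₁₀(B) + NF
10 log₁₀(1.38×10⁷) = 71.4 dB
N = −174 + 71.4 + 8.09 = −94.51 dBm
SNR = P_sig − N = −57.4 − (−94.51) = 37.11 dB → 37.1 dB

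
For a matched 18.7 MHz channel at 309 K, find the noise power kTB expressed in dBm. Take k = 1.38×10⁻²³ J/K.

P_n = kTB = 1.38×10⁻²³ × 309 × 1.87×10⁷ = 7.97×10⁻¹⁴ W
In dBm: 10 log₁₀(7.97×10⁻¹⁴ / 10⁻³) = −101.0 dBm

−101.0 dBm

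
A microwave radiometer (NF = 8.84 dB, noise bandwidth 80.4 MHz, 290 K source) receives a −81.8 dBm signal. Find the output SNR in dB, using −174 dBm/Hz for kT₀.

4.3 dB

Noise floor: N = −174 + 10 log₁₀(B) + NF
10 log₁₀(8.04×10⁷) = 79.05 dB
N = −174 + 79.05 + 8.84 = −86.11 dBm
SNR = P_sig − N = −81.8 − (−86.11) = 4.31 dB → 4.3 dB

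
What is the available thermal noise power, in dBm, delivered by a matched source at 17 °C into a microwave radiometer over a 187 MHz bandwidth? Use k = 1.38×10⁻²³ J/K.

T = 17 °C + 273.15 = 290.15 K
P_n = kTB = 1.38×10⁻²³ × 290.15 × 1.87×10⁸ = 7.49×10⁻¹³ W
In dBm: 10 log₁₀(7.49×10⁻¹³ / 10⁻³) = −91.3 dBm

−91.3 dBm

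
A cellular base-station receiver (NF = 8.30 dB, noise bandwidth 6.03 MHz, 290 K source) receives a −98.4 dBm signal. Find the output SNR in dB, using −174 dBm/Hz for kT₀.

−0.5 dB

Noise floor: N = −174 + 10 log₁₀(B) + NF
10 log₁₀(6.03×10⁶) = 67.8 dB
N = −174 + 67.8 + 8.30 = −97.90 dBm
SNR = P_sig − N = −98.4 − (−97.90) = −0.50 dB → −0.5 dB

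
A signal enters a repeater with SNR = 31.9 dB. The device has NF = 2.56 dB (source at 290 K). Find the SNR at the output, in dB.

By definition F = SNR_in/SNR_out, so in dB: SNR_out = SNR_in − NF
SNR_out = 31.9 − 2.56 = 29.34 dB

29.34 dB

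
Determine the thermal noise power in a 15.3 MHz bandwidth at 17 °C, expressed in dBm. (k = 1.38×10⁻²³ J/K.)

T = 17 °C + 273.15 = 290.15 K
P_n = kTB = 1.38×10⁻²³ × 290.15 × 1.53×10⁷ = 6.13×10⁻¹⁴ W
In dBm: 10 log₁₀(6.13×10⁻¹⁴ / 10⁻³) = −102.1 dBm

−102.1 dBm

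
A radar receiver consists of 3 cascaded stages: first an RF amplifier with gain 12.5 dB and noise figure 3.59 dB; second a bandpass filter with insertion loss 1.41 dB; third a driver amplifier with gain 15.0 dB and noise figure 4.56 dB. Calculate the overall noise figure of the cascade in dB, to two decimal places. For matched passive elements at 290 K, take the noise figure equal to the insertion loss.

3.89 dB

Convert to linear (a loss of L dB is a gain of −L dB): F_i = 10^(NF_i/10), G_i = 10^(G_i,dB/10)
  Stage 1: F_1 = 10^(3.59/10) = 2.286, G_1 = 10^(12.5/10) = 17.78
  Stage 2: F_2 = 10^(1.41/10) = 1.384, G_2 = 10^(−1.41/10) = 0.7228
  Stage 3: F_3 = 10^(4.56/10) = 2.858, G_3 = 10^(15.0/10) = 31.62
Friis cascade:
  F = 2.286 + (1.384 − 1)/17.78 + (2.858 − 1)/12.85 = 2.452
NF = 10 log₁₀(2.452) = 3.89 dB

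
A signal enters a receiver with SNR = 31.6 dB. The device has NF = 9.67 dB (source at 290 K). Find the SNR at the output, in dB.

By definition F = SNR_in/SNR_out, so in dB: SNR_out = SNR_in − NF
SNR_out = 31.6 − 9.67 = 21.93 dB

21.93 dB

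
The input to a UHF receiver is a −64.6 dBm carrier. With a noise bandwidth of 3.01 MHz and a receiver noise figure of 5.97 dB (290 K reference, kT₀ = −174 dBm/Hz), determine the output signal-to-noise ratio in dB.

Noise floor: N = −174 + 10 log₁₀(B) + NF
10 log₁₀(3.01×10⁶) = 64.79 dB
N = −174 + 64.79 + 5.97 = −103.24 dBm
SNR = P_sig − N = −64.6 − (−103.24) = 38.64 dB → 38.6 dB

38.6 dB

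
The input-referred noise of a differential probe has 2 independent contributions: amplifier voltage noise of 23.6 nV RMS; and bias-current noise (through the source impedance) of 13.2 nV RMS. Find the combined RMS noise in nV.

Uncorrelated sources add in power (mean-square): V_tot = √(ΣV_i²)
V_tot = √[(2.36×10⁻⁸)² + (1.32×10⁻⁸)²] = 2.70×10⁻⁸ V = 27.0 nV

27.0 nV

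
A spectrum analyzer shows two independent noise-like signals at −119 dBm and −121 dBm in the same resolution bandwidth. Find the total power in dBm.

Convert to linear, add, convert back:
P₁ = 1.26×10⁻¹⁵ W, P₂ = 7.94×10⁻¹⁶ W
P_tot = 2.05×10⁻¹⁵ W → 10 log₁₀(P_tot / 10⁻³) = −116.9 dBm

−116.9 dBm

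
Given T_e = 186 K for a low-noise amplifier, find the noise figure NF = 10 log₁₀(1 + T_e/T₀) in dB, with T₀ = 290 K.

F = 1 + T_e/T₀ = 1 + 186/290 = 1.64138
NF = 10 log₁₀(1.64138) = 2.15 dB

2.15 dB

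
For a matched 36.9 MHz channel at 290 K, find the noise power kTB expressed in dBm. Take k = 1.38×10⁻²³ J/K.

P_n = kTB = 1.38×10⁻²³ × 290 × 3.69×10⁷ = 1.48×10⁻¹³ W
In dBm: 10 log₁₀(1.48×10⁻¹³ / 10⁻³) = −98.3 dBm

−98.3 dBm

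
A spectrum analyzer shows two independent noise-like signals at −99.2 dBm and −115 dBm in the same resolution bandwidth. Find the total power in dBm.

Convert to linear, add, convert back:
P₁ = 1.20×10⁻¹³ W, P₂ = 3.16×10⁻¹⁵ W
P_tot = 1.23×10⁻¹³ W → 10 log₁₀(P_tot / 10⁻³) = −99.1 dBm

−99.1 dBm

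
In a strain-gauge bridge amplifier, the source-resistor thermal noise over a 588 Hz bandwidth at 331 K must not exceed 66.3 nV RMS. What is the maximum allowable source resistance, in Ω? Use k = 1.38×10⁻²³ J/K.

Johnson–Nyquist: V_n = √(4kTRB) ⇒ R = V_n² / (4kTB)
4kTB = 4 × 1.38×10⁻²³ × 331 × 5.88×10² = 1.07×10⁻¹⁷
R = (6.63×10⁻⁸)² / 1.07×10⁻¹⁷ = 4.09×10² Ω = 409 Ω

409 Ω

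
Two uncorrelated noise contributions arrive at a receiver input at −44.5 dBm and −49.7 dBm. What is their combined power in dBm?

−43.4 dBm

Convert to linear, add, convert back:
P₁ = 3.55×10⁻⁸ W, P₂ = 1.07×10⁻⁸ W
P_tot = 4.62×10⁻⁸ W → 10 log₁₀(P_tot / 10⁻³) = −43.4 dBm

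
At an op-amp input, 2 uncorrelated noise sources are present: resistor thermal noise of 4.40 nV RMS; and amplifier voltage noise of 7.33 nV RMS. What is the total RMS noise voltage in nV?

8.55 nV

Uncorrelated sources add in power (mean-square): V_tot = √(ΣV_i²)
V_tot = √[(4.40×10⁻⁹)² + (7.33×10⁻⁹)²] = 8.55×10⁻⁹ V = 8.55 nV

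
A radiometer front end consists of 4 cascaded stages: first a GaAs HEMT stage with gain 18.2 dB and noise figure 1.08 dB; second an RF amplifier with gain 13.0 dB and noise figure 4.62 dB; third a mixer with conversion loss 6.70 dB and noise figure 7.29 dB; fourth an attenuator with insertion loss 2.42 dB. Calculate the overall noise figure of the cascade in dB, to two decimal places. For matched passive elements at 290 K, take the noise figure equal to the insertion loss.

1.20 dB

Convert to linear (a loss of L dB is a gain of −L dB): F_i = 10^(NF_i/10), G_i = 10^(G_i,dB/10)
  Stage 1: F_1 = 10^(1.08/10) = 1.282, G_1 = 10^(18.2/10) = 66.07
  Stage 2: F_2 = 10^(4.62/10) = 2.897, G_2 = 10^(13.0/10) = 19.95
  Stage 3: F_3 = 10^(7.29/10) = 5.358, G_3 = 10^(−6.70/10) = 0.2138
  Stage 4: F_4 = 10^(2.42/10) = 1.746, G_4 = 10^(−2.42/10) = 0.5728
Friis cascade:
  F = 1.282 + (2.897 − 1)/66.07 + (5.358 − 1)/1318 + (1.746 − 1)/281.8 = 1.317
NF = 10 log₁₀(1.317) = 1.20 dB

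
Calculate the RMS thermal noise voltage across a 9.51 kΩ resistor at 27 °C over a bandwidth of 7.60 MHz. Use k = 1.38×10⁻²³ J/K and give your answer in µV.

T = 27 °C + 273.15 = 300.15 K
V_n = √(4kTRB)
4kTRB = 4 × 1.38×10⁻²³ × 300.15 × 9.51×10³ × 7.60×10⁶ = 1.20×10⁻⁹ V²
V_n = √(1.20×10⁻⁹) = 3.46×10⁻⁵ V = 34.6 µV

34.6 µV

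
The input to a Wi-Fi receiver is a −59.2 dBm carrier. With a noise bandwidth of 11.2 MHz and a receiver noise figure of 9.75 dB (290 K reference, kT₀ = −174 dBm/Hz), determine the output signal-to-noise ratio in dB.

Noise floor: N = −174 + 10 log₁₀(B) + NF
10 log₁₀(1.12×10⁷) = 70.49 dB
N = −174 + 70.49 + 9.75 = −93.76 dBm
SNR = P_sig − N = −59.2 − (−93.76) = 34.56 dB → 34.6 dB

34.6 dB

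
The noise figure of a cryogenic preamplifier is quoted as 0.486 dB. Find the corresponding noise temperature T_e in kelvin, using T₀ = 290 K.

F = 10^(0.486/10) = 1.11841
T_e = (F − 1)·T₀ = (1.11841 − 1) × 290 = 34.3 K

34.3 K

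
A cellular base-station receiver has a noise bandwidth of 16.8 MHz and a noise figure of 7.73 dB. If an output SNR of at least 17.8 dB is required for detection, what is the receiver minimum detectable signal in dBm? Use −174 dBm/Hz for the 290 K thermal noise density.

−76.2 dBm

Sensitivity = −174 + 10 log₁₀(B) + NF + SNR_min
= −174 + 72.25 + 7.73 + 17.8
= −76.22 dBm → −76.2 dBm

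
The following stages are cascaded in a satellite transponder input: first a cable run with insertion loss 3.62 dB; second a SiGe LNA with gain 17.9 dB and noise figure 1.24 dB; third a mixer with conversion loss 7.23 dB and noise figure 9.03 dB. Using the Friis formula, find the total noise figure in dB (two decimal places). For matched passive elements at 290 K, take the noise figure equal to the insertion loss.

Convert to linear (a loss of L dB is a gain of −L dB): F_i = 10^(NF_i/10), G_i = 10^(G_i,dB/10)
  Stage 1: F_1 = 10^(3.62/10) = 2.301, G_1 = 10^(−3.62/10) = 0.4345
  Stage 2: F_2 = 10^(1.24/10) = 1.330, G_2 = 10^(17.9/10) = 61.66
  Stage 3: F_3 = 10^(9.03/10) = 7.998, G_3 = 10^(−7.23/10) = 0.1892
Friis cascade:
  F = 2.301 + (1.330 − 1)/0.4345 + (7.998 − 1)/26.79 = 3.323
NF = 10 log₁₀(3.323) = 5.22 dB

5.22 dB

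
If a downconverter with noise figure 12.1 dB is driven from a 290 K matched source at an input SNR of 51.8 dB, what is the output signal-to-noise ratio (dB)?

39.7 dB

By definition F = SNR_in/SNR_out, so in dB: SNR_out = SNR_in − NF
SNR_out = 51.8 − 12.1 = 39.7 dB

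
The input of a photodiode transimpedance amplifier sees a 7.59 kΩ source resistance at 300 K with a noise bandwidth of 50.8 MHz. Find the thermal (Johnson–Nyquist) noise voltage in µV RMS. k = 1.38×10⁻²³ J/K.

79.9 µV

V_n = √(4kTRB)
4kTRB = 4 × 1.38×10⁻²³ × 300 × 7.59×10³ × 5.08×10⁷ = 6.39×10⁻⁹ V²
V_n = √(6.39×10⁻⁹) = 7.99×10⁻⁵ V = 79.9 µV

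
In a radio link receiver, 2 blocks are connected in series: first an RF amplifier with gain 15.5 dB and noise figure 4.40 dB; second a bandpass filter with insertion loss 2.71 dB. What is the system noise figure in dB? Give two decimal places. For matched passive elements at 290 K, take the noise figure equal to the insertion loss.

Convert to linear (a loss of L dB is a gain of −L dB): F_i = 10^(NF_i/10), G_i = 10^(G_i,dB/10)
  Stage 1: F_1 = 10^(4.40/10) = 2.754, G_1 = 10^(15.5/10) = 35.48
  Stage 2: F_2 = 10^(2.71/10) = 1.866, G_2 = 10^(−2.71/10) = 0.5358
Friis cascade:
  F = 2.754 + (1.866 − 1)/35.48 = 2.779
NF = 10 log₁₀(2.779) = 4.44 dB

4.44 dB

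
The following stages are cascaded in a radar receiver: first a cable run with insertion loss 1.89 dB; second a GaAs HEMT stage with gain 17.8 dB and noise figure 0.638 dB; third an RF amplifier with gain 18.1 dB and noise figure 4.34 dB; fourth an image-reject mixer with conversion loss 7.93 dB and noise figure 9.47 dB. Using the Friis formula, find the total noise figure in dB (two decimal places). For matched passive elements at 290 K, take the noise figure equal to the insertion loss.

2.64 dB

Convert to linear (a loss of L dB is a gain of −L dB): F_i = 10^(NF_i/10), G_i = 10^(G_i,dB/10)
  Stage 1: F_1 = 10^(1.89/10) = 1.545, G_1 = 10^(−1.89/10) = 0.6471
  Stage 2: F_2 = 10^(0.638/10) = 1.158, G_2 = 10^(17.8/10) = 60.26
  Stage 3: F_3 = 10^(4.34/10) = 2.716, G_3 = 10^(18.1/10) = 64.57
  Stage 4: F_4 = 10^(9.47/10) = 8.851, G_4 = 10^(−7.93/10) = 0.1611
Friis cascade:
  F = 1.545 + (1.158 − 1)/0.6471 + (2.716 − 1)/38.99 + (8.851 − 1)/2518 = 1.837
NF = 10 log₁₀(1.837) = 2.64 dB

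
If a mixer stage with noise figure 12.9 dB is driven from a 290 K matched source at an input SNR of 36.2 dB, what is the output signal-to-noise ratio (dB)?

23.3 dB

By definition F = SNR_in/SNR_out, so in dB: SNR_out = SNR_in − NF
SNR_out = 36.2 − 12.9 = 23.3 dB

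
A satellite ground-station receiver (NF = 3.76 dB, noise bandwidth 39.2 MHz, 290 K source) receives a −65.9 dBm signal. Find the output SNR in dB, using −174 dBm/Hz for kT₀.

Noise floor: N = −174 + 10 log₁₀(B) + NF
10 log₁₀(3.92×10⁷) = 75.93 dB
N = −174 + 75.93 + 3.76 = −94.31 dBm
SNR = P_sig − N = −65.9 − (−94.31) = 28.41 dB → 28.4 dB

28.4 dB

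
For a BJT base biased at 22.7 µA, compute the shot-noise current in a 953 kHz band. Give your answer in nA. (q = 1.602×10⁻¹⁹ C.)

2.63 nA

I_n = √(2qI·B)
2qI·B = 2 × 1.602×10⁻¹⁹ × 2.27×10⁻⁵ × 9.53×10⁵ = 6.93×10⁻¹⁸ A²
I_n = √(6.93×10⁻¹⁸) = 2.63×10⁻⁹ A = 2.63 nA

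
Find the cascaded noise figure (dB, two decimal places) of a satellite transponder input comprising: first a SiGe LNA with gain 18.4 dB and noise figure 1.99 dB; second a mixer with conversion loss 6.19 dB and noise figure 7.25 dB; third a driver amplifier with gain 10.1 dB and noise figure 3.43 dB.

2.34 dB

Convert to linear (a loss of L dB is a gain of −L dB): F_i = 10^(NF_i/10), G_i = 10^(G_i,dB/10)
  Stage 1: F_1 = 10^(1.99/10) = 1.581, G_1 = 10^(18.4/10) = 69.18
  Stage 2: F_2 = 10^(7.25/10) = 5.309, G_2 = 10^(−6.19/10) = 0.2404
  Stage 3: F_3 = 10^(3.43/10) = 2.203, G_3 = 10^(10.1/10) = 10.23
Friis cascade:
  F = 1.581 + (5.309 − 1)/69.18 + (2.203 − 1)/16.63 = 1.716
NF = 10 log₁₀(1.716) = 2.34 dB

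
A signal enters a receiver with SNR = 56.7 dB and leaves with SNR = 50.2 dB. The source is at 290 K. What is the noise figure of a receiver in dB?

6.5 dB

NF (dB) = SNR_in(dB) − SNR_out(dB) when the source is at T₀
NF = 56.7 − 50.2 = 6.5 dB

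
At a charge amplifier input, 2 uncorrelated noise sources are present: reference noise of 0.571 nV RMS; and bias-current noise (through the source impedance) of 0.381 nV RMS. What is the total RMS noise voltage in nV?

0.686 nV

Uncorrelated sources add in power (mean-square): V_tot = √(ΣV_i²)
V_tot = √[(5.71×10⁻¹⁰)² + (3.81×10⁻¹⁰)²] = 6.86×10⁻¹⁰ V = 0.686 nV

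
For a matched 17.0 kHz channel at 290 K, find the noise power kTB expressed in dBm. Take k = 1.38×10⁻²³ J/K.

P_n = kTB = 1.38×10⁻²³ × 290 × 1.70×10⁴ = 6.80×10⁻¹⁷ W
In dBm: 10 log₁₀(6.80×10⁻¹⁷ / 10⁻³) = −131.7 dBm

−131.7 dBm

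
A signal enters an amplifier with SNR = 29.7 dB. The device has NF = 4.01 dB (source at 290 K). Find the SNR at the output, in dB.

25.69 dB

By definition F = SNR_in/SNR_out, so in dB: SNR_out = SNR_in − NF
SNR_out = 29.7 − 4.01 = 25.69 dB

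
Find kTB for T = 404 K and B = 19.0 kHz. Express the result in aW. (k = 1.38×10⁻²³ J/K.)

106 aW

P_n = kTB = 1.38×10⁻²³ × 404 × 1.90×10⁴ = 1.06×10⁻¹⁶ W = 106 aW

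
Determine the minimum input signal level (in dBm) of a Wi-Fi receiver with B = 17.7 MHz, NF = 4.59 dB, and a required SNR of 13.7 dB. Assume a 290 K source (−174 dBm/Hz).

−83.2 dBm

Sensitivity = −174 + 10 log₁₀(B) + NF + SNR_min
= −174 + 72.48 + 4.59 + 13.7
= −83.23 dBm → −83.2 dBm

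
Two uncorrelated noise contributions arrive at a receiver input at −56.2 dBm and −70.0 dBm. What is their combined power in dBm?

Convert to linear, add, convert back:
P₁ = 2.40×10⁻⁹ W, P₂ = 1.00×10⁻¹⁰ W
P_tot = 2.50×10⁻⁹ W → 10 log₁₀(P_tot / 10⁻³) = −56.0 dBm

−56.0 dBm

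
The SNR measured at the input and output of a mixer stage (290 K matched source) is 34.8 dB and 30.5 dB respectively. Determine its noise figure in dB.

NF (dB) = SNR_in(dB) − SNR_out(dB) when the source is at T₀
NF = 34.8 − 30.5 = 4.3 dB

4.3 dB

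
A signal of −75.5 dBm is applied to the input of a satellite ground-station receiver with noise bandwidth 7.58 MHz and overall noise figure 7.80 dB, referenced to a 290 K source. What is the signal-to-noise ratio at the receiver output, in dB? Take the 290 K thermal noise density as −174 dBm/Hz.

21.9 dB

Noise floor: N = −174 + 10 log₁₀(B) + NF
10 log₁₀(7.58×10⁶) = 68.8 dB
N = −174 + 68.8 + 7.80 = −97.40 dBm
SNR = P_sig − N = −75.5 − (−97.40) = 21.90 dB → 21.9 dB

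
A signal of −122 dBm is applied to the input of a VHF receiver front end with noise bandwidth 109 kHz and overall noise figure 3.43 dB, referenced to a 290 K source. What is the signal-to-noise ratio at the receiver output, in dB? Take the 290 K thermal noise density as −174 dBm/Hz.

Noise floor: N = −174 + 10 log₁₀(B) + NF
10 log₁₀(1.09×10⁵) = 50.37 dB
N = −174 + 50.37 + 3.43 = −120.20 dBm
SNR = P_sig − N = −122 − (−120.20) = −1.80 dB → −1.8 dB

−1.8 dB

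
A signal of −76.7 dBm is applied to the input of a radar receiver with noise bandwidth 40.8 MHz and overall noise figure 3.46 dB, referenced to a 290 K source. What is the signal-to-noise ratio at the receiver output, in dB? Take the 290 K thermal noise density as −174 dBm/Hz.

17.7 dB

Noise floor: N = −174 + 10 log₁₀(B) + NF
10 log₁₀(4.08×10⁷) = 76.11 dB
N = −174 + 76.11 + 3.46 = −94.43 dBm
SNR = P_sig − N = −76.7 − (−94.43) = 17.73 dB → 17.7 dB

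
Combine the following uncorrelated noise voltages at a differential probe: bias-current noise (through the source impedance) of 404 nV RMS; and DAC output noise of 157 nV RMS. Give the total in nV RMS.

Uncorrelated sources add in power (mean-square): V_tot = √(ΣV_i²)
V_tot = √[(4.04×10⁻⁷)² + (1.57×10⁻⁷)²] = 4.33×10⁻⁷ V = 433 nV

433 nV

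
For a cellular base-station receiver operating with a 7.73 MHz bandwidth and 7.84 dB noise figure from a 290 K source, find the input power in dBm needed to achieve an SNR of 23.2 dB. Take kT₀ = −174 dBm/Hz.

−74.1 dBm

Sensitivity = −174 + 10 log₁₀(B) + NF + SNR_min
= −174 + 68.88 + 7.84 + 23.2
= −74.08 dBm → −74.1 dBm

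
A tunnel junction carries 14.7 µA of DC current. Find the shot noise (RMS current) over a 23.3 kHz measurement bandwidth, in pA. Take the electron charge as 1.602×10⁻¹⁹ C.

I_n = √(2qI·B)
2qI·B = 2 × 1.602×10⁻¹⁹ × 1.47×10⁻⁵ × 2.33×10⁴ = 1.10×10⁻¹⁹ A²
I_n = √(1.10×10⁻¹⁹) = 3.31×10⁻¹⁰ A = 331 pA

331 pA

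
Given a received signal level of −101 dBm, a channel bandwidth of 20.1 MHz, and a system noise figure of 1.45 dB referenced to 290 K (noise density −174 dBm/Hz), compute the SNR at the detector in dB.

Noise floor: N = −174 + 10 log₁₀(B) + NF
10 log₁₀(2.01×10⁷) = 73.03 dB
N = −174 + 73.03 + 1.45 = −99.52 dBm
SNR = P_sig − N = −101 − (−99.52) = −1.48 dB → −1.5 dB

−1.5 dB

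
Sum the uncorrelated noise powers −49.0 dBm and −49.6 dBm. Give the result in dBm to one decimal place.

Convert to linear, add, convert back:
P₁ = 1.26×10⁻⁸ W, P₂ = 1.10×10⁻⁸ W
P_tot = 2.36×10⁻⁸ W → 10 log₁₀(P_tot / 10⁻³) = −46.3 dBm

−46.3 dBm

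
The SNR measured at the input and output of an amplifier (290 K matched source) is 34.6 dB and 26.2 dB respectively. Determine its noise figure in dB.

8.4 dB

NF (dB) = SNR_in(dB) − SNR_out(dB) when the source is at T₀
NF = 34.6 − 26.2 = 8.4 dB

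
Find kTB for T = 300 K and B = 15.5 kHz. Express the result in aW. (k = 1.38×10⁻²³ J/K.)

64.2 aW

P_n = kTB = 1.38×10⁻²³ × 300 × 1.55×10⁴ = 6.42×10⁻¹⁷ W = 64.2 aW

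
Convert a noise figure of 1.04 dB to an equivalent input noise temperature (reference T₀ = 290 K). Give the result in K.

F = 10^(1.04/10) = 1.27057
T_e = (F − 1)·T₀ = (1.27057 − 1) × 290 = 78.5 K

78.5 K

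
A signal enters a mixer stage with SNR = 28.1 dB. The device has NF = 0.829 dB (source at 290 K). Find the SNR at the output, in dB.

By definition F = SNR_in/SNR_out, so in dB: SNR_out = SNR_in − NF
SNR_out = 28.1 − 0.829 = 27.271 dB

27.271 dB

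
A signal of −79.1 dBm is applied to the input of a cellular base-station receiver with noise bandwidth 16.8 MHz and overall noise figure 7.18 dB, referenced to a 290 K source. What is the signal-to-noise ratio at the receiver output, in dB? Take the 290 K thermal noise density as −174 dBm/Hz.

Noise floor: N = −174 + 10 log₁₀(B) + NF
10 log₁₀(1.68×10⁷) = 72.25 dB
N = −174 + 72.25 + 7.18 = −94.57 dBm
SNR = P_sig − N = −79.1 − (−94.57) = 15.47 dB → 15.5 dB

15.5 dB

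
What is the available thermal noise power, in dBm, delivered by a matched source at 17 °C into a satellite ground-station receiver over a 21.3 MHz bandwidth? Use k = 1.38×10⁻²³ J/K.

T = 17 °C + 273.15 = 290.15 K
P_n = kTB = 1.38×10⁻²³ × 290.15 × 2.13×10⁷ = 8.53×10⁻¹⁴ W
In dBm: 10 log₁₀(8.53×10⁻¹⁴ / 10⁻³) = −100.7 dBm

−100.7 dBm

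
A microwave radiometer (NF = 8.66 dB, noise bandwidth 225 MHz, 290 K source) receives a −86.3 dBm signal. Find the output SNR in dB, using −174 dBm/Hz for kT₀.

−4.5 dB

Noise floor: N = −174 + 10 log₁₀(B) + NF
10 log₁₀(2.25×10⁸) = 83.52 dB
N = −174 + 83.52 + 8.66 = −81.82 dBm
SNR = P_sig − N = −86.3 − (−81.82) = −4.48 dB → −4.5 dB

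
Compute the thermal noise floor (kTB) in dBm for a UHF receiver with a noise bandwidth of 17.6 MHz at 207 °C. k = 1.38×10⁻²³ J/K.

T = 207 °C + 273.15 = 480.15 K
P_n = kTB = 1.38×10⁻²³ × 480.15 × 1.76×10⁷ = 1.17×10⁻¹³ W
In dBm: 10 log₁₀(1.17×10⁻¹³ / 10⁻³) = −99.3 dBm

−99.3 dBm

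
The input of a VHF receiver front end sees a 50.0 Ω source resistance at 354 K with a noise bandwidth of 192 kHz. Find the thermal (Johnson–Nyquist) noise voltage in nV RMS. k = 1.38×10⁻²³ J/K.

V_n = √(4kTRB)
4kTRB = 4 × 1.38×10⁻²³ × 354 × 5.00×10¹ × 1.92×10⁵ = 1.88×10⁻¹³ V²
V_n = √(1.88×10⁻¹³) = 4.33×10⁻⁷ V = 433 nV

433 nV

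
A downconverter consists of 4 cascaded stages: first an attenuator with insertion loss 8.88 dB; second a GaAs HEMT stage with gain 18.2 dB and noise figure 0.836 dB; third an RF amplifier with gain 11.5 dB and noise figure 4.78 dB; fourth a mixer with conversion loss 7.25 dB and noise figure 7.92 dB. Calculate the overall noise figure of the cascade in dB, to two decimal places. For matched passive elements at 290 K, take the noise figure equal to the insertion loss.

9.84 dB

Convert to linear (a loss of L dB is a gain of −L dB): F_i = 10^(NF_i/10), G_i = 10^(G_i,dB/10)
  Stage 1: F_1 = 10^(8.88/10) = 7.727, G_1 = 10^(−8.88/10) = 0.1294
  Stage 2: F_2 = 10^(0.836/10) = 1.212, G_2 = 10^(18.2/10) = 66.07
  Stage 3: F_3 = 10^(4.78/10) = 3.006, G_3 = 10^(11.5/10) = 14.13
  Stage 4: F_4 = 10^(7.92/10) = 6.194, G_4 = 10^(−7.25/10) = 0.1884
Friis cascade:
  F = 7.727 + (1.212 − 1)/0.1294 + (3.006 − 1)/8.551 + (6.194 − 1)/120.8 = 9.645
NF = 10 log₁₀(9.645) = 9.84 dB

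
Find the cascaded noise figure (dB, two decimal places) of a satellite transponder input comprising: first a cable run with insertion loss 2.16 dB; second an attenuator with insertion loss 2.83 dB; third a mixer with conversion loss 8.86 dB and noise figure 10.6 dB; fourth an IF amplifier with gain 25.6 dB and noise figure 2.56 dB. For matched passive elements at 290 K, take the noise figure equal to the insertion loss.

17.46 dB

Convert to linear (a loss of L dB is a gain of −L dB): F_i = 10^(NF_i/10), G_i = 10^(G_i,dB/10)
  Stage 1: F_1 = 10^(2.16/10) = 1.644, G_1 = 10^(−2.16/10) = 0.6081
  Stage 2: F_2 = 10^(2.83/10) = 1.919, G_2 = 10^(−2.83/10) = 0.5212
  Stage 3: F_3 = 10^(10.6/10) = 11.48, G_3 = 10^(−8.86/10) = 0.1300
  Stage 4: F_4 = 10^(2.56/10) = 1.803, G_4 = 10^(25.6/10) = 363.1
Friis cascade:
  F = 1.644 + (1.919 − 1)/0.6081 + (11.48 − 1)/0.3170 + (1.803 − 1)/0.04121 = 55.71
NF = 10 log₁₀(55.71) = 17.46 dB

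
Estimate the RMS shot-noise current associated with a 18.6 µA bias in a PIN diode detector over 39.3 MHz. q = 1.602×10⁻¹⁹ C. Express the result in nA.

I_n = √(2qI·B)
2qI·B = 2 × 1.602×10⁻¹⁹ × 1.86×10⁻⁵ × 3.93×10⁷ = 2.34×10⁻¹⁶ A²
I_n = √(2.34×10⁻¹⁶) = 1.53×10⁻⁸ A = 15.3 nA

15.3 nA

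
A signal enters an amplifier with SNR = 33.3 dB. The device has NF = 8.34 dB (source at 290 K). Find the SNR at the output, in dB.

24.96 dB

By definition F = SNR_in/SNR_out, so in dB: SNR_out = SNR_in − NF
SNR_out = 33.3 − 8.34 = 24.96 dB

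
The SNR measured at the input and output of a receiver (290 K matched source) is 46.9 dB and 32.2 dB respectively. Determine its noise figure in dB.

NF (dB) = SNR_in(dB) − SNR_out(dB) when the source is at T₀
NF = 46.9 − 32.2 = 14.7 dB

14.7 dB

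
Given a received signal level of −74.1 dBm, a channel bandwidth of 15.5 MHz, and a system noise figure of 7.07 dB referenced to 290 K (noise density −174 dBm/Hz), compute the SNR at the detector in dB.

Noise floor: N = −174 + 10 log₁₀(B) + NF
10 log₁₀(1.55×10⁷) = 71.9 dB
N = −174 + 71.9 + 7.07 = −95.03 dBm
SNR = P_sig − N = −74.1 − (−95.03) = 20.93 dB → 20.9 dB

20.9 dB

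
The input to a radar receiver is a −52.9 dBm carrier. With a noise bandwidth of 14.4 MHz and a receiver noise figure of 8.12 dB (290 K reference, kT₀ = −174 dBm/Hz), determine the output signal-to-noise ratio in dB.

Noise floor: N = −174 + 10 log₁₀(B) + NF
10 log₁₀(1.44×10⁷) = 71.58 dB
N = −174 + 71.58 + 8.12 = −94.30 dBm
SNR = P_sig − N = −52.9 − (−94.30) = 41.40 dB → 41.4 dB

41.4 dB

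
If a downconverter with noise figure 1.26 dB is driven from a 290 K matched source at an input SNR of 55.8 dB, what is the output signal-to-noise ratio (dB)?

By definition F = SNR_in/SNR_out, so in dB: SNR_out = SNR_in − NF
SNR_out = 55.8 − 1.26 = 54.54 dB

54.54 dB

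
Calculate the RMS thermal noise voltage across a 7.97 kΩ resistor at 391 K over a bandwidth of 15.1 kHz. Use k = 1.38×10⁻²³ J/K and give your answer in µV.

1.61 µV

V_n = √(4kTRB)
4kTRB = 4 × 1.38×10⁻²³ × 391 × 7.97×10³ × 1.51×10⁴ = 2.60×10⁻¹² V²
V_n = √(2.60×10⁻¹²) = 1.61×10⁻⁶ V = 1.61 µV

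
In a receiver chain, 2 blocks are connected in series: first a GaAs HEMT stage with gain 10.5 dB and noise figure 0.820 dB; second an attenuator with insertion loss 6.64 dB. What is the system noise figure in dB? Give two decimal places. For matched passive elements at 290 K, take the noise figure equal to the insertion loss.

1.85 dB

Convert to linear (a loss of L dB is a gain of −L dB): F_i = 10^(NF_i/10), G_i = 10^(G_i,dB/10)
  Stage 1: F_1 = 10^(0.820/10) = 1.208, G_1 = 10^(10.5/10) = 11.22
  Stage 2: F_2 = 10^(6.64/10) = 4.613, G_2 = 10^(−6.64/10) = 0.2168
Friis cascade:
  F = 1.208 + (4.613 − 1)/11.22 = 1.530
NF = 10 log₁₀(1.530) = 1.85 dB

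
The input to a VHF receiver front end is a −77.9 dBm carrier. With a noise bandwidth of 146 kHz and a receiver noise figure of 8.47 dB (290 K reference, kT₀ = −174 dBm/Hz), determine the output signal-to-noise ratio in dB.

36.0 dB

Noise floor: N = −174 + 10 log₁₀(B) + NF
10 log₁₀(1.46×10⁵) = 51.64 dB
N = −174 + 51.64 + 8.47 = −113.89 dBm
SNR = P_sig − N = −77.9 − (−113.89) = 35.99 dB → 36.0 dB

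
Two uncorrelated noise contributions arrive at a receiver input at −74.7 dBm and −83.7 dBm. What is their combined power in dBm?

−74.2 dBm

Convert to linear, add, convert back:
P₁ = 3.39×10⁻¹¹ W, P₂ = 4.27×10⁻¹² W
P_tot = 3.82×10⁻¹¹ W → 10 log₁₀(P_tot / 10⁻³) = −74.2 dBm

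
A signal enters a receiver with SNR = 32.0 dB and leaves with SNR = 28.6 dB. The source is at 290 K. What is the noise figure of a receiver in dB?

NF (dB) = SNR_in(dB) − SNR_out(dB) when the source is at T₀
NF = 32.0 − 28.6 = 3.4 dB

3.4 dB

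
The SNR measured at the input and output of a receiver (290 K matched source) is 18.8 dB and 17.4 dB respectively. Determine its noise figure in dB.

NF (dB) = SNR_in(dB) − SNR_out(dB) when the source is at T₀
NF = 18.8 − 17.4 = 1.4 dB

1.4 dB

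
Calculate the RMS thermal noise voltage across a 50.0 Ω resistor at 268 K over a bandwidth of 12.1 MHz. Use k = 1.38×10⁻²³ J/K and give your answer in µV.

2.99 µV

V_n = √(4kTRB)
4kTRB = 4 × 1.38×10⁻²³ × 268 × 5.00×10¹ × 1.21×10⁷ = 8.95×10⁻¹² V²
V_n = √(8.95×10⁻¹²) = 2.99×10⁻⁶ V = 2.99 µV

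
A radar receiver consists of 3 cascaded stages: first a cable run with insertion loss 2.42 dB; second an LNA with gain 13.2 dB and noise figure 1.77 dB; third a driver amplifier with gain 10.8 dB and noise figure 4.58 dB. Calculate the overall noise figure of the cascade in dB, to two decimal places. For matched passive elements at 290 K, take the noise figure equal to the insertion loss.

Convert to linear (a loss of L dB is a gain of −L dB): F_i = 10^(NF_i/10), G_i = 10^(G_i,dB/10)
  Stage 1: F_1 = 10^(2.42/10) = 1.746, G_1 = 10^(−2.42/10) = 0.5728
  Stage 2: F_2 = 10^(1.77/10) = 1.503, G_2 = 10^(13.2/10) = 20.89
  Stage 3: F_3 = 10^(4.58/10) = 2.871, G_3 = 10^(10.8/10) = 12.02
Friis cascade:
  F = 1.746 + (1.503 − 1)/0.5728 + (2.871 − 1)/11.97 = 2.781
NF = 10 log₁₀(2.781) = 4.44 dB

4.44 dB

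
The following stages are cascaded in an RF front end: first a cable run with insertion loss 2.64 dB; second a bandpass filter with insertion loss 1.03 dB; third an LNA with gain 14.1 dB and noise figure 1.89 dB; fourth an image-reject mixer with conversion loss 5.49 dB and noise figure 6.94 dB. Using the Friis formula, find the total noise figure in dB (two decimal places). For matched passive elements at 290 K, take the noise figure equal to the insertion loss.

5.97 dB

Convert to linear (a loss of L dB is a gain of −L dB): F_i = 10^(NF_i/10), G_i = 10^(G_i,dB/10)
  Stage 1: F_1 = 10^(2.64/10) = 1.837, G_1 = 10^(−2.64/10) = 0.5445
  Stage 2: F_2 = 10^(1.03/10) = 1.268, G_2 = 10^(−1.03/10) = 0.7889
  Stage 3: F_3 = 10^(1.89/10) = 1.545, G_3 = 10^(14.1/10) = 25.70
  Stage 4: F_4 = 10^(6.94/10) = 4.943, G_4 = 10^(−5.49/10) = 0.2825
Friis cascade:
  F = 1.837 + (1.268 − 1)/0.5445 + (1.545 − 1)/0.4295 + (4.943 − 1)/11.04 = 3.955
NF = 10 log₁₀(3.955) = 5.97 dB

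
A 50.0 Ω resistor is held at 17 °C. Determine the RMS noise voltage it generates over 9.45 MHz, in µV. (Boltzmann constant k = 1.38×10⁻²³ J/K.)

2.75 µV

T = 17 °C + 273.15 = 290.15 K
V_n = √(4kTRB)
4kTRB = 4 × 1.38×10⁻²³ × 290.15 × 5.00×10¹ × 9.45×10⁶ = 7.57×10⁻¹² V²
V_n = √(7.57×10⁻¹²) = 2.75×10⁻⁶ V = 2.75 µV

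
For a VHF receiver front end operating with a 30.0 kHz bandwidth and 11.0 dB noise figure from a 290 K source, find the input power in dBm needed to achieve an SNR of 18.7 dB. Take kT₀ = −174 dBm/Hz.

−99.5 dBm

Sensitivity = −174 + 10 log₁₀(B) + NF + SNR_min
= −174 + 44.77 + 11.0 + 18.7
= −99.53 dBm → −99.5 dBm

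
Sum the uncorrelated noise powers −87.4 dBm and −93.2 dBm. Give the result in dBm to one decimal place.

−86.4 dBm

Convert to linear, add, convert back:
P₁ = 1.82×10⁻¹² W, P₂ = 4.79×10⁻¹³ W
P_tot = 2.30×10⁻¹² W → 10 log₁₀(P_tot / 10⁻³) = −86.4 dBm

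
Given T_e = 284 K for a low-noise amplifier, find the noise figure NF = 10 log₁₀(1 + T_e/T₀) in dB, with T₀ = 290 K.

2.97 dB

F = 1 + T_e/T₀ = 1 + 284/290 = 1.97931
NF = 10 log₁₀(1.97931) = 2.97 dB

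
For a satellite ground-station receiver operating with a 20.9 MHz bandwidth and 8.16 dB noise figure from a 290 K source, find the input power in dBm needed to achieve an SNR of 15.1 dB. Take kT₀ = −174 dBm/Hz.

−77.5 dBm

Sensitivity = −174 + 10 log₁₀(B) + NF + SNR_min
= −174 + 73.2 + 8.16 + 15.1
= −77.54 dBm → −77.5 dBm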